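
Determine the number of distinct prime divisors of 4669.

4669 = 7 · 667
667 = 23 · 29
4669 = 7 · 23 · 29, which has 3 distinct prime factors.

3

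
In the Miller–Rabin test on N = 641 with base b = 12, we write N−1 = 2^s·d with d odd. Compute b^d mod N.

641 − 1 = 640 = 2^7 · 5, so d = 5.
12^1 ≡ 12 (mod 641)
12^2 ≡ 12^2 = 144 ≡ 144 (mod 641)
12^4 ≡ 144^2 = 20736 ≡ 224 (mod 641)
5 = 4 + 1 in binary powers of 2.
So 12^5 ≡ 224 · 12 ≡ 124 (mod 641).
Squaring chain: 124 → 633 → 64 → 250 → 323 → 487 → 640; reaches −1, so base 12 does not prove 641 composite.

124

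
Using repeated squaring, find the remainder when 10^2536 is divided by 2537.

10^1 ≡ 10 (mod 2537)
10^2 ≡ 10^2 = 100 ≡ 100 (mod 2537)
10^4 ≡ 100^2 = 10000 ≡ 2389 (mod 2537)
10^8 ≡ 2389^2 = 5707321 ≡ 1608 (mod 2537)
10^16 ≡ 1608^2 = 2585664 ≡ 461 (mod 2537)
10^32 ≡ 461^2 = 212521 ≡ 1950 (mod 2537)
10^64 ≡ 1950^2 = 3802500 ≡ 2074 (mod 2537)
10^128 ≡ 2074^2 = 4301476 ≡ 1261 (mod 2537)
10^256 ≡ 1261^2 = 1590121 ≡ 1959 (mod 2537)
10^512 ≡ 1959^2 = 3837681 ≡ 1737 (mod 2537)
10^1024 ≡ 1737^2 = 3017169 ≡ 676 (mod 2537)
10^2048 ≡ 676^2 = 456976 ≡ 316 (mod 2537)
2536 = 2048 + 256 + 128 + 64 + 32 + 8 in binary powers of 2.
So 10^2536 ≡ 316 · 1959 · 1261 · 2074 · 1950 · 1608 ≡ 547 (mod 2537).
Since 547 ≠ 1, base 10 is a Fermat witness: 2537 is composite.

547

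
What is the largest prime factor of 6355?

6355 = 5 · 1271
1271 = 31 · 41
41 is prime.
So 6355 = 5 · 31 · 41; the largest prime factor is 41.

41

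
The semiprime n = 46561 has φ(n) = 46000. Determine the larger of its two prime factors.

φ(n) = (p−1)(q−1) = n − (p+q) + 1, so p + q = 46561 − 46000 + 1 = 562.
p and q are the roots of t² − 562t + 46561 = 0.
Discriminant: 562² − 4·46561 = 315844 − 186244 = 129600; √129600 = 360.
q = (562 − 360)/2 = 101, p = (562 + 360)/2 = 461.
Check: 101 · 461 = 46561.

461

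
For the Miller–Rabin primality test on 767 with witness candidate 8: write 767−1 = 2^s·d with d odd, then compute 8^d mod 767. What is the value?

767 − 1 = 766 = 2^1 · 383, so d = 383.
8^1 ≡ 8 (mod 767)
8^2 ≡ 8^2 = 64 ≡ 64 (mod 767)
8^4 ≡ 64^2 = 4096 ≡ 261 (mod 767)
8^8 ≡ 261^2 = 68121 ≡ 625 (mod 767)
8^16 ≡ 625^2 = 390625 ≡ 222 (mod 767)
8^32 ≡ 222^2 = 49284 ≡ 196 (mod 767)
8^64 ≡ 196^2 = 38416 ≡ 66 (mod 767)
8^128 ≡ 66^2 = 4356 ≡ 521 (mod 767)
8^256 ≡ 521^2 = 271441 ≡ 690 (mod 767)
383 = 256 + 64 + 32 + 16 + 8 + 4 + 2 + 1 in binary powers of 2.
So 8^383 ≡ 690 · 66 · 196 · 222 · 625 · 261 · 64 · 8 ≡ 642 (mod 767).
Squaring chain: 642; never reaches −1, so base 8 is a Miller–Rabin witness that 767 is composite.

642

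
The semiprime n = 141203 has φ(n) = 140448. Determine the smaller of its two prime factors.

337

φ(n) = (p−1)(q−1) = n − (p+q) + 1, so p + q = 141203 − 140448 + 1 = 756.
p and q are the roots of t² − 756t + 141203 = 0.
Discriminant: 756² − 4·141203 = 571536 − 564812 = 6724; √6724 = 82.
q = (756 − 82)/2 = 337, p = (756 + 82)/2 = 419.
Check: 337 · 419 = 141203.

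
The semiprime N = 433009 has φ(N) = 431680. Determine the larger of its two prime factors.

φ(n) = (p−1)(q−1) = n − (p+q) + 1, so p + q = 433009 − 431680 + 1 = 1330.
p and q are the roots of t² − 1330t + 433009 = 0.
Discriminant: 1330² − 4·433009 = 1768900 − 1732036 = 36864; √36864 = 192.
q = (1330 − 192)/2 = 569, p = (1330 + 192)/2 = 761.
Check: 569 · 761 = 433009.

761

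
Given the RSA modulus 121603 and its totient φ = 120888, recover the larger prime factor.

439

φ(n) = (p−1)(q−1) = n − (p+q) + 1, so p + q = 121603 − 120888 + 1 = 716.
p and q are the roots of t² − 716t + 121603 = 0.
Discriminant: 716² − 4·121603 = 512656 − 486412 = 26244; √26244 = 162.
q = (716 − 162)/2 = 277, p = (716 + 162)/2 = 439.
Check: 277 · 439 = 121603.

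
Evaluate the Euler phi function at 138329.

127296

Factor: 138329 = 17 · 79 · 103.
φ(138329) = (17−1) · (79−1) · (103−1) = 16 · 78 · 102 = 127296.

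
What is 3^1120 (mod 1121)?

3^1 ≡ 3 (mod 1121)
3^2 ≡ 3^2 = 9 ≡ 9 (mod 1121)
3^4 ≡ 9^2 = 81 ≡ 81 (mod 1121)
3^8 ≡ 81^2 = 6561 ≡ 956 (mod 1121)
3^16 ≡ 956^2 = 913936 ≡ 321 (mod 1121)
3^32 ≡ 321^2 = 103041 ≡ 1030 (mod 1121)
3^64 ≡ 1030^2 = 1060900 ≡ 434 (mod 1121)
3^128 ≡ 434^2 = 188356 ≡ 28 (mod 1121)
3^256 ≡ 28^2 = 784 ≡ 784 (mod 1121)
3^512 ≡ 784^2 = 614656 ≡ 348 (mod 1121)
3^1024 ≡ 348^2 = 121104 ≡ 36 (mod 1121)
1120 = 1024 + 64 + 32 in binary powers of 2.
So 3^1120 ≡ 36 · 434 · 1030 ≡ 765 (mod 1121).
Since 765 ≠ 1, base 3 is a Fermat witness: 1121 is composite.

765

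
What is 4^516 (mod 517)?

4^1 ≡ 4 (mod 517)
4^2 ≡ 4^2 = 16 ≡ 16 (mod 517)
4^4 ≡ 16^2 = 256 ≡ 256 (mod 517)
4^8 ≡ 256^2 = 65536 ≡ 394 (mod 517)
4^16 ≡ 394^2 = 155236 ≡ 136 (mod 517)
4^32 ≡ 136^2 = 18496 ≡ 401 (mod 517)
4^64 ≡ 401^2 = 160801 ≡ 14 (mod 517)
4^128 ≡ 14^2 = 196 ≡ 196 (mod 517)
4^256 ≡ 196^2 = 38416 ≡ 158 (mod 517)
4^512 ≡ 158^2 = 24964 ≡ 148 (mod 517)
516 = 512 + 4 in binary powers of 2.
So 4^516 ≡ 148 · 256 ≡ 147 (mod 517).
Since 147 ≠ 1, base 4 is a Fermat witness: 517 is composite.

147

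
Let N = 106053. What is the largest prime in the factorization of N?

106053 = 3 · 35351
35351 = 23 · 1537
1537 = 29 · 53
53 is prime.
So 106053 = 3 · 23 · 29 · 53; the largest prime factor is 53.

53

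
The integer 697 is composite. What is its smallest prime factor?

17

697 is odd.
Digit sum 22, not divisible by 3.
Ends in 7: not divisible by 5.
7: 697 = 7·99 + 4
11: 697 = 11·63 + 4
13: 697 = 13·53 + 8
17: 697 = 17·41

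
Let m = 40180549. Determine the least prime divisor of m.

40180549 is odd.
Digit sum 31, not divisible by 3.
Ends in 9: not divisible by 5.
7: 40180549 = 7·5740078 + 3
11: 40180549 = 11·3652777 + 2
13: 40180549 = 13·3090811 + 6
17: 40180549 = 17·2363561 + 12
19: 40180549 = 19·2114765 + 14
23: 40180549 = 23·1746980 + 9
29: 40180549 = 29·1385536 + 5
31: 40180549 = 31·1296146 + 23
37: 40180549 = 37·1085960 + 29
41: 40180549 = 41·980013 + 16
43: 40180549 = 43·934431 + 16
47: 40180549 = 47·854905 + 14
53: 40180549 = 53·758123 + 30
59: 40180549 = 59·681026 + 15
61: 40180549 = 61·658697 + 32
67: 40180549 = 67·599709 + 46
71: 40180549 = 71·565923 + 16
73: 40180549 = 73·550418 + 35
79: 40180549 = 79·508614 + 43
83: 40180549 = 83·484103

83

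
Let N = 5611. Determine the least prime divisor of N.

31

5611 is odd.
Digit sum 13, not divisible by 3.
Ends in 1: not divisible by 5.
7: 5611 = 7·801 + 4
11: 5611 = 11·510 + 1
13: 5611 = 13·431 + 8
17: 5611 = 17·330 + 1
19: 5611 = 19·295 + 6
23: 5611 = 23·243 + 22
29: 5611 = 29·193 + 14
31: 5611 = 31·181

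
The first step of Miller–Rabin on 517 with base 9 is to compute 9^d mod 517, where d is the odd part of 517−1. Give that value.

517 − 1 = 516 = 2^2 · 129, so d = 129.
9^1 ≡ 9 (mod 517)
9^2 ≡ 9^2 = 81 ≡ 81 (mod 517)
9^4 ≡ 81^2 = 6561 ≡ 357 (mod 517)
9^8 ≡ 357^2 = 127449 ≡ 267 (mod 517)
9^16 ≡ 267^2 = 71289 ≡ 460 (mod 517)
9^32 ≡ 460^2 = 211600 ≡ 147 (mod 517)
9^64 ≡ 147^2 = 21609 ≡ 412 (mod 517)
9^128 ≡ 412^2 = 169744 ≡ 168 (mod 517)
129 = 128 + 1 in binary powers of 2.
So 9^129 ≡ 168 · 9 ≡ 478 (mod 517).
Squaring chain: 478 → 487; never reaches −1, so base 9 is a Miller–Rabin witness that 517 is composite.

478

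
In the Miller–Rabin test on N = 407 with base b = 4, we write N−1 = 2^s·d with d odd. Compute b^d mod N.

284

407 − 1 = 406 = 2^1 · 203, so d = 203.
4^1 ≡ 4 (mod 407)
4^2 ≡ 4^2 = 16 ≡ 16 (mod 407)
4^4 ≡ 16^2 = 256 ≡ 256 (mod 407)
4^8 ≡ 256^2 = 65536 ≡ 9 (mod 407)
4^16 ≡ 9^2 = 81 ≡ 81 (mod 407)
4^32 ≡ 81^2 = 6561 ≡ 49 (mod 407)
4^64 ≡ 49^2 = 2401 ≡ 366 (mod 407)
4^128 ≡ 366^2 = 133956 ≡ 53 (mod 407)
203 = 128 + 64 + 8 + 2 + 1 in binary powers of 2.
So 4^203 ≡ 53 · 366 · 9 · 16 · 4 ≡ 284 (mod 407).
Squaring chain: 284; never reaches −1, so base 4 is a Miller–Rabin witness that 407 is composite.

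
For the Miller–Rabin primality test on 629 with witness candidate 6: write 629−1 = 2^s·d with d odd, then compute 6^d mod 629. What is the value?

265

629 − 1 = 628 = 2^2 · 157, so d = 157.
6^1 ≡ 6 (mod 629)
6^2 ≡ 6^2 = 36 ≡ 36 (mod 629)
6^4 ≡ 36^2 = 1296 ≡ 38 (mod 629)
6^8 ≡ 38^2 = 1444 ≡ 186 (mod 629)
6^16 ≡ 186^2 = 34596 ≡ 1 (mod 629)
6^32 ≡ 1^2 = 1 ≡ 1 (mod 629)
6^64 ≡ 1^2 = 1 ≡ 1 (mod 629)
6^128 ≡ 1^2 = 1 ≡ 1 (mod 629)
157 = 128 + 16 + 8 + 4 + 1 in binary powers of 2.
So 6^157 ≡ 1 · 1 · 186 · 38 · 6 ≡ 265 (mod 629).
Squaring chain: 265 → 406; never reaches −1, so base 6 is a Miller–Rabin witness that 629 is composite.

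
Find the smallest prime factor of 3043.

3043 is odd.
Digit sum 10, not divisible by 3.
Ends in 3: not divisible by 5.
7: 3043 = 7·434 + 5
11: 3043 = 11·276 + 7
13: 3043 = 13·234 + 1
17: 3043 = 17·179

17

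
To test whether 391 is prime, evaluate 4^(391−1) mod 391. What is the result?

288

4^1 ≡ 4 (mod 391)
4^2 ≡ 4^2 = 16 ≡ 16 (mod 391)
4^4 ≡ 16^2 = 256 ≡ 256 (mod 391)
4^8 ≡ 256^2 = 65536 ≡ 239 (mod 391)
4^16 ≡ 239^2 = 57121 ≡ 35 (mod 391)
4^32 ≡ 35^2 = 1225 ≡ 52 (mod 391)
4^64 ≡ 52^2 = 2704 ≡ 358 (mod 391)
4^128 ≡ 358^2 = 128164 ≡ 307 (mod 391)
4^256 ≡ 307^2 = 94249 ≡ 18 (mod 391)
390 = 256 + 128 + 4 + 2 in binary powers of 2.
So 4^390 ≡ 18 · 307 · 256 · 16 ≡ 288 (mod 391).
Since 288 ≠ 1, base 4 is a Fermat witness: 391 is composite.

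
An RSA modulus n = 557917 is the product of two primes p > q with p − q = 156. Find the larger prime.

829

Since p = q + 156, we have 557917 = q(q + 156), so q² + 156q − 557917 = 0.
Discriminant: 156² + 4·557917 = 24336 + 2231668 = 2256004; √2256004 = 1502.
q = (−156 + 1502)/2 = 673, and p = q + 156 = 829.
Check: 673 · 829 = 557917.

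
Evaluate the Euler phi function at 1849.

Factor: 1849 = 43^2.
φ(1849) = 43^1·(43−1) = 1806.

1806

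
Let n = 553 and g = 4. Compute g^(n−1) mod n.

225

4^1 ≡ 4 (mod 553)
4^2 ≡ 4^2 = 16 ≡ 16 (mod 553)
4^4 ≡ 16^2 = 256 ≡ 256 (mod 553)
4^8 ≡ 256^2 = 65536 ≡ 282 (mod 553)
4^16 ≡ 282^2 = 79524 ≡ 445 (mod 553)
4^32 ≡ 445^2 = 198025 ≡ 51 (mod 553)
4^64 ≡ 51^2 = 2601 ≡ 389 (mod 553)
4^128 ≡ 389^2 = 151321 ≡ 352 (mod 553)
4^256 ≡ 352^2 = 123904 ≡ 32 (mod 553)
4^512 ≡ 32^2 = 1024 ≡ 471 (mod 553)
552 = 512 + 32 + 8 in binary powers of 2.
So 4^552 ≡ 471 · 51 · 282 ≡ 225 (mod 553).
Since 225 ≠ 1, base 4 is a Fermat witness: 553 is composite.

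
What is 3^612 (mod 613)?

3^1 ≡ 3 (mod 613)
3^2 ≡ 3^2 = 9 ≡ 9 (mod 613)
3^4 ≡ 9^2 = 81 ≡ 81 (mod 613)
3^8 ≡ 81^2 = 6561 ≡ 431 (mod 613)
3^16 ≡ 431^2 = 185761 ≡ 22 (mod 613)
3^32 ≡ 22^2 = 484 ≡ 484 (mod 613)
3^64 ≡ 484^2 = 234256 ≡ 90 (mod 613)
3^128 ≡ 90^2 = 8100 ≡ 131 (mod 613)
3^256 ≡ 131^2 = 17161 ≡ 610 (mod 613)
3^512 ≡ 610^2 = 372100 ≡ 9 (mod 613)
612 = 512 + 64 + 32 + 4 in binary powers of 2.
So 3^612 ≡ 9 · 90 · 484 · 81 ≡ 1 (mod 613).
Since the result is 1, base 3 gives no evidence that 613 is composite.

1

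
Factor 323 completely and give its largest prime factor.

19

323 = 17 · 19
19 is prime.
So 323 = 17 · 19; the largest prime factor is 19.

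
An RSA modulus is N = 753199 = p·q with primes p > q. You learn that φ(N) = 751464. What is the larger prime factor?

φ(n) = (p−1)(q−1) = n − (p+q) + 1, so p + q = 753199 − 751464 + 1 = 1736.
p and q are the roots of t² − 1736t + 753199 = 0.
Discriminant: 1736² − 4·753199 = 3013696 − 3012796 = 900; √900 = 30.
q = (1736 − 30)/2 = 853, p = (1736 + 30)/2 = 883.
Check: 853 · 883 = 753199.

883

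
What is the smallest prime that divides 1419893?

1419893 is odd.
Digit sum 35, not divisible by 3.
Ends in 3: not divisible by 5.
7: 1419893 = 7·202841 + 6
11: 1419893 = 11·129081 + 2
13: 1419893 = 13·109222 + 7
17: 1419893 = 17·83523 + 2
19: 1419893 = 19·74731 + 4
23: 1419893 = 23·61734 + 11
29: 1419893 = 29·48961 + 24
31: 1419893 = 31·45803

31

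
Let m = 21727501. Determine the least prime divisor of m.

21727501 is odd.
Digit sum 25, not divisible by 3.
Ends in 1: not divisible by 5.
7: 21727501 = 7·3103928 + 5
11: 21727501 = 11·1975227 + 4
13: 21727501 = 13·1671346 + 3
17: 21727501 = 17·1278088 + 5
19: 21727501 = 19·1143552 + 13
23: 21727501 = 23·944673 + 22
29: 21727501 = 29·749224 + 5
31: 21727501 = 31·700887 + 4
37: 21727501 = 37·587229 + 28
41: 21727501 = 41·529939 + 2
43: 21727501 = 43·505290 + 31
47: 21727501 = 47·462287 + 12
53: 21727501 = 53·409952 + 45
59: 21727501 = 59·368262 + 43
61: 21727501 = 61·356188 + 33
67: 21727501 = 67·324291 + 4
71: 21727501 = 71·306021 + 10
73: 21727501 = 73·297637

73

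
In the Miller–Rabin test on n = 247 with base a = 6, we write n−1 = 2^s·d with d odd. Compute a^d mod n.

247 − 1 = 246 = 2^1 · 123, so d = 123.
6^1 ≡ 6 (mod 247)
6^2 ≡ 6^2 = 36 ≡ 36 (mod 247)
6^4 ≡ 36^2 = 1296 ≡ 61 (mod 247)
6^8 ≡ 61^2 = 3721 ≡ 16 (mod 247)
6^16 ≡ 16^2 = 256 ≡ 9 (mod 247)
6^32 ≡ 9^2 = 81 ≡ 81 (mod 247)
6^64 ≡ 81^2 = 6561 ≡ 139 (mod 247)
123 = 64 + 32 + 16 + 8 + 2 + 1 in binary powers of 2.
So 6^123 ≡ 139 · 81 · 9 · 16 · 36 · 6 ≡ 125 (mod 247).
Squaring chain: 125; never reaches −1, so base 6 is a Miller–Rabin witness that 247 is composite.

125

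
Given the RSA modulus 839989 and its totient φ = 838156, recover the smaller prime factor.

887

φ(n) = (p−1)(q−1) = n − (p+q) + 1, so p + q = 839989 − 838156 + 1 = 1834.
p and q are the roots of t² − 1834t + 839989 = 0.
Discriminant: 1834² − 4·839989 = 3363556 − 3359956 = 3600; √3600 = 60.
q = (1834 − 60)/2 = 887, p = (1834 + 60)/2 = 947.
Check: 887 · 947 = 839989.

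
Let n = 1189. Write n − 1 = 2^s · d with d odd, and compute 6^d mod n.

1189 − 1 = 1188 = 2^2 · 297, so d = 297.
6^1 ≡ 6 (mod 1189)
6^2 ≡ 6^2 = 36 ≡ 36 (mod 1189)
6^4 ≡ 36^2 = 1296 ≡ 107 (mod 1189)
6^8 ≡ 107^2 = 11449 ≡ 748 (mod 1189)
6^16 ≡ 748^2 = 559504 ≡ 674 (mod 1189)
6^32 ≡ 674^2 = 454276 ≡ 78 (mod 1189)
6^64 ≡ 78^2 = 6084 ≡ 139 (mod 1189)
6^128 ≡ 139^2 = 19321 ≡ 297 (mod 1189)
6^256 ≡ 297^2 = 88209 ≡ 223 (mod 1189)
297 = 256 + 32 + 8 + 1 in binary powers of 2.
So 6^297 ≡ 223 · 78 · 748 · 6 ≡ 477 (mod 1189).
Squaring chain: 477 → 430; never reaches −1, so base 6 is a Miller–Rabin witness that 1189 is composite.

477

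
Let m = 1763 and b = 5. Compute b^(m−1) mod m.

5^1 ≡ 5 (mod 1763)
5^2 ≡ 5^2 = 25 ≡ 25 (mod 1763)
5^4 ≡ 25^2 = 625 ≡ 625 (mod 1763)
5^8 ≡ 625^2 = 390625 ≡ 1002 (mod 1763)
5^16 ≡ 1002^2 = 1004004 ≡ 857 (mod 1763)
5^32 ≡ 857^2 = 734449 ≡ 1041 (mod 1763)
5^64 ≡ 1041^2 = 1083681 ≡ 1199 (mod 1763)
5^128 ≡ 1199^2 = 1437601 ≡ 756 (mod 1763)
5^256 ≡ 756^2 = 571536 ≡ 324 (mod 1763)
5^512 ≡ 324^2 = 104976 ≡ 959 (mod 1763)
5^1024 ≡ 959^2 = 919681 ≡ 1158 (mod 1763)
1762 = 1024 + 512 + 128 + 64 + 32 + 2 in binary powers of 2.
So 5^1762 ≡ 1158 · 959 · 756 · 1199 · 1041 · 25 ≡ 1665 (mod 1763).
Since 1665 ≠ 1, base 5 is a Fermat witness: 1763 is composite.

1665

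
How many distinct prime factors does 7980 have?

5

7980 = 2^2 · 1995
1995 = 3 · 665
665 = 5 · 133
133 = 7 · 19
7980 = 2^2 · 3 · 5 · 7 · 19, which has 5 distinct prime factors.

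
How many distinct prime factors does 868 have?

3

868 = 2^2 · 217
217 = 7 · 31
868 = 2^2 · 7 · 31, which has 3 distinct prime factors.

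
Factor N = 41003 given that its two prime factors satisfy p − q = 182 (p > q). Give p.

313

Since p = q + 182, we have 41003 = q(q + 182), so q² + 182q − 41003 = 0.
Discriminant: 182² + 4·41003 = 33124 + 164012 = 197136; √197136 = 444.
q = (−182 + 444)/2 = 131, and p = q + 182 = 313.
Check: 131 · 313 = 41003.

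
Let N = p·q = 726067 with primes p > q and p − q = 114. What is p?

Since p = q + 114, we have 726067 = q(q + 114), so q² + 114q − 726067 = 0.
Discriminant: 114² + 4·726067 = 12996 + 2904268 = 2917264; √2917264 = 1708.
q = (−114 + 1708)/2 = 797, and p = q + 114 = 911.
Check: 797 · 911 = 726067.

911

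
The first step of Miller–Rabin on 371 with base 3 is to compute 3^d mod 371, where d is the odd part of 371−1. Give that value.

371 − 1 = 370 = 2^1 · 185, so d = 185.
3^1 ≡ 3 (mod 371)
3^2 ≡ 3^2 = 9 ≡ 9 (mod 371)
3^4 ≡ 9^2 = 81 ≡ 81 (mod 371)
3^8 ≡ 81^2 = 6561 ≡ 254 (mod 371)
3^16 ≡ 254^2 = 64516 ≡ 333 (mod 371)
3^32 ≡ 333^2 = 110889 ≡ 331 (mod 371)
3^64 ≡ 331^2 = 109561 ≡ 116 (mod 371)
3^128 ≡ 116^2 = 13456 ≡ 100 (mod 371)
185 = 128 + 32 + 16 + 8 + 1 in binary powers of 2.
So 3^185 ≡ 100 · 331 · 333 · 254 · 3 ≡ 26 (mod 371).
Squaring chain: 26; never reaches −1, so base 3 is a Miller–Rabin witness that 371 is composite.

26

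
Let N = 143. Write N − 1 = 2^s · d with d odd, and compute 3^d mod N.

113

143 − 1 = 142 = 2^1 · 71, so d = 71.
3^1 ≡ 3 (mod 143)
3^2 ≡ 3^2 = 9 ≡ 9 (mod 143)
3^4 ≡ 9^2 = 81 ≡ 81 (mod 143)
3^8 ≡ 81^2 = 6561 ≡ 126 (mod 143)
3^16 ≡ 126^2 = 15876 ≡ 3 (mod 143)
3^32 ≡ 3^2 = 9 ≡ 9 (mod 143)
3^64 ≡ 9^2 = 81 ≡ 81 (mod 143)
71 = 64 + 4 + 2 + 1 in binary powers of 2.
So 3^71 ≡ 81 · 81 · 9 · 3 ≡ 113 (mod 143).
Squaring chain: 113; never reaches −1, so base 3 is a Miller–Rabin witness that 143 is composite.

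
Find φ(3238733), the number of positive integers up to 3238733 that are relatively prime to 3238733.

Factor: 3238733 = 97 · 173 · 193.
φ(3238733) = (97−1) · (173−1) · (193−1) = 96 · 172 · 192 = 3170304.

3170304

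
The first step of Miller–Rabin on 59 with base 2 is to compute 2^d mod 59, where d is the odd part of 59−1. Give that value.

58

59 − 1 = 58 = 2^1 · 29, so d = 29.
2^1 ≡ 2 (mod 59)
2^2 ≡ 2^2 = 4 ≡ 4 (mod 59)
2^4 ≡ 4^2 = 16 ≡ 16 (mod 59)
2^8 ≡ 16^2 = 256 ≡ 20 (mod 59)
2^16 ≡ 20^2 = 400 ≡ 46 (mod 59)
29 = 16 + 8 + 4 + 1 in binary powers of 2.
So 2^29 ≡ 46 · 20 · 16 · 2 ≡ 58 (mod 59).
Since 2^d ≡ 58 (mod 59), base 2 does not prove 59 composite.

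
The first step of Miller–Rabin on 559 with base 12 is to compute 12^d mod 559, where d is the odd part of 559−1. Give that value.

194

559 − 1 = 558 = 2^1 · 279, so d = 279.
12^1 ≡ 12 (mod 559)
12^2 ≡ 12^2 = 144 ≡ 144 (mod 559)
12^4 ≡ 144^2 = 20736 ≡ 53 (mod 559)
12^8 ≡ 53^2 = 2809 ≡ 14 (mod 559)
12^16 ≡ 14^2 = 196 ≡ 196 (mod 559)
12^32 ≡ 196^2 = 38416 ≡ 404 (mod 559)
12^64 ≡ 404^2 = 163216 ≡ 547 (mod 559)
12^128 ≡ 547^2 = 299209 ≡ 144 (mod 559)
12^256 ≡ 144^2 = 20736 ≡ 53 (mod 559)
279 = 256 + 16 + 4 + 2 + 1 in binary powers of 2.
So 12^279 ≡ 53 · 196 · 53 · 144 · 12 ≡ 194 (mod 559).
Squaring chain: 194; never reaches −1, so base 12 is a Miller–Rabin witness that 559 is composite.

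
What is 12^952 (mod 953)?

12^1 ≡ 12 (mod 953)
12^2 ≡ 12^2 = 144 ≡ 144 (mod 953)
12^4 ≡ 144^2 = 20736 ≡ 723 (mod 953)
12^8 ≡ 723^2 = 522729 ≡ 485 (mod 953)
12^16 ≡ 485^2 = 235225 ≡ 787 (mod 953)
12^32 ≡ 787^2 = 619369 ≡ 872 (mod 953)
12^64 ≡ 872^2 = 760384 ≡ 843 (mod 953)
12^128 ≡ 843^2 = 710649 ≡ 664 (mod 953)
12^256 ≡ 664^2 = 440896 ≡ 610 (mod 953)
12^512 ≡ 610^2 = 372100 ≡ 430 (mod 953)
952 = 512 + 256 + 128 + 32 + 16 + 8 in binary powers of 2.
So 12^952 ≡ 430 · 610 · 664 · 872 · 787 · 485 ≡ 1 (mod 953).
Since the result is 1, base 12 gives no evidence that 953 is composite.

1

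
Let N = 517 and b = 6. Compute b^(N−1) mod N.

159

6^1 ≡ 6 (mod 517)
6^2 ≡ 6^2 = 36 ≡ 36 (mod 517)
6^4 ≡ 36^2 = 1296 ≡ 262 (mod 517)
6^8 ≡ 262^2 = 68644 ≡ 400 (mod 517)
6^16 ≡ 400^2 = 160000 ≡ 247 (mod 517)
6^32 ≡ 247^2 = 61009 ≡ 3 (mod 517)
6^64 ≡ 3^2 = 9 ≡ 9 (mod 517)
6^128 ≡ 9^2 = 81 ≡ 81 (mod 517)
6^256 ≡ 81^2 = 6561 ≡ 357 (mod 517)
6^512 ≡ 357^2 = 127449 ≡ 267 (mod 517)
516 = 512 + 4 in binary powers of 2.
So 6^516 ≡ 267 · 262 ≡ 159 (mod 517).
Since 159 ≠ 1, base 6 is a Fermat witness: 517 is composite.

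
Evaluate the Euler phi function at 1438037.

Factor: 1438037 = 79 · 109 · 167.
φ(1438037) = (79−1) · (109−1) · (167−1) = 78 · 108 · 166 = 1398384.

1398384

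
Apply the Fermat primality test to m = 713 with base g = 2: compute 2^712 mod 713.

624

2^1 ≡ 2 (mod 713)
2^2 ≡ 2^2 = 4 ≡ 4 (mod 713)
2^4 ≡ 4^2 = 16 ≡ 16 (mod 713)
2^8 ≡ 16^2 = 256 ≡ 256 (mod 713)
2^16 ≡ 256^2 = 65536 ≡ 653 (mod 713)
2^32 ≡ 653^2 = 426409 ≡ 35 (mod 713)
2^64 ≡ 35^2 = 1225 ≡ 512 (mod 713)
2^128 ≡ 512^2 = 262144 ≡ 473 (mod 713)
2^256 ≡ 473^2 = 223729 ≡ 560 (mod 713)
2^512 ≡ 560^2 = 313600 ≡ 593 (mod 713)
712 = 512 + 128 + 64 + 8 in binary powers of 2.
So 2^712 ≡ 593 · 473 · 512 · 256 ≡ 624 (mod 713).
Since 624 ≠ 1, base 2 is a Fermat witness: 713 is composite.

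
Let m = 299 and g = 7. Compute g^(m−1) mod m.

7^1 ≡ 7 (mod 299)
7^2 ≡ 7^2 = 49 ≡ 49 (mod 299)
7^4 ≡ 49^2 = 2401 ≡ 9 (mod 299)
7^8 ≡ 9^2 = 81 ≡ 81 (mod 299)
7^16 ≡ 81^2 = 6561 ≡ 282 (mod 299)
7^32 ≡ 282^2 = 79524 ≡ 289 (mod 299)
7^64 ≡ 289^2 = 83521 ≡ 100 (mod 299)
7^128 ≡ 100^2 = 10000 ≡ 133 (mod 299)
7^256 ≡ 133^2 = 17689 ≡ 48 (mod 299)
298 = 256 + 32 + 8 + 2 in binary powers of 2.
So 7^298 ≡ 48 · 289 · 81 · 49 ≡ 108 (mod 299).
Since 108 ≠ 1, base 7 is a Fermat witness: 299 is composite.

108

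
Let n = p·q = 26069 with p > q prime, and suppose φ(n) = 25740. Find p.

φ(n) = (p−1)(q−1) = n − (p+q) + 1, so p + q = 26069 − 25740 + 1 = 330.
p and q are the roots of t² − 330t + 26069 = 0.
Discriminant: 330² − 4·26069 = 108900 − 104276 = 4624; √4624 = 68.
q = (330 − 68)/2 = 131, p = (330 + 68)/2 = 199.
Check: 131 · 199 = 26069.

199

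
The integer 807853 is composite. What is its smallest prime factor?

29

807853 is odd.
Digit sum 31, not divisible by 3.
Ends in 3: not divisible by 5.
7: 807853 = 7·115407 + 4
11: 807853 = 11·73441 + 2
13: 807853 = 13·62142 + 7
17: 807853 = 17·47520 + 13
19: 807853 = 19·42518 + 11
23: 807853 = 23·35124 + 1
29: 807853 = 29·27857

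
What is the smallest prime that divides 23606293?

71

23606293 is odd.
Digit sum 31, not divisible by 3.
Ends in 3: not divisible by 5.
7: 23606293 = 7·3372327 + 4
11: 23606293 = 11·2146026 + 7
13: 23606293 = 13·1815868 + 9
17: 23606293 = 17·1388605 + 8
19: 23606293 = 19·1242436 + 9
23: 23606293 = 23·1026360 + 13
29: 23606293 = 29·814010 + 3
31: 23606293 = 31·761493 + 10
37: 23606293 = 37·638007 + 34
41: 23606293 = 41·575763 + 10
43: 23606293 = 43·548983 + 24
47: 23606293 = 47·502261 + 26
53: 23606293 = 53·445401 + 40
59: 23606293 = 59·400106 + 39
61: 23606293 = 61·386988 + 25
67: 23606293 = 67·352332 + 49
71: 23606293 = 71·332483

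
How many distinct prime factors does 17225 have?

3

17225 = 5^2 · 689
689 = 13 · 53
17225 = 5^2 · 13 · 53, which has 3 distinct prime factors.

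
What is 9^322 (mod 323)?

9^1 ≡ 9 (mod 323)
9^2 ≡ 9^2 = 81 ≡ 81 (mod 323)
9^4 ≡ 81^2 = 6561 ≡ 101 (mod 323)
9^8 ≡ 101^2 = 10201 ≡ 188 (mod 323)
9^16 ≡ 188^2 = 35344 ≡ 137 (mod 323)
9^32 ≡ 137^2 = 18769 ≡ 35 (mod 323)
9^64 ≡ 35^2 = 1225 ≡ 256 (mod 323)
9^128 ≡ 256^2 = 65536 ≡ 290 (mod 323)
9^256 ≡ 290^2 = 84100 ≡ 120 (mod 323)
322 = 256 + 64 + 2 in binary powers of 2.
So 9^322 ≡ 120 · 256 · 81 ≡ 251 (mod 323).
Since 251 ≠ 1, base 9 is a Fermat witness: 323 is composite.

251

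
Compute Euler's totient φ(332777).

Factor: 332777 = 43 · 71 · 109.
φ(332777) = (43−1) · (71−1) · (109−1) = 42 · 70 · 108 = 317520.

317520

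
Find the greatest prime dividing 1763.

43

1763 = 41 · 43
43 is prime.
So 1763 = 41 · 43; the largest prime factor is 43.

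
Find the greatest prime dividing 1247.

43

1247 = 29 · 43
43 is prime.
So 1247 = 29 · 43; the largest prime factor is 43.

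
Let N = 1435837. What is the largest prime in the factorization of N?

89

1435837 = 13 · 110449
110449 = 17 · 6497
6497 = 73 · 89
89 is prime.
So 1435837 = 13 · 17 · 73 · 89; the largest prime factor is 89.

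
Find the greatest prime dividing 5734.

61

5734 = 2 · 2867
2867 = 47 · 61
61 is prime.
So 5734 = 2 · 47 · 61; the largest prime factor is 61.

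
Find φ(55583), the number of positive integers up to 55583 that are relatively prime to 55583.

Factor: 55583 = 11 · 31 · 163.
φ(55583) = (11−1) · (31−1) · (163−1) = 10 · 30 · 162 = 48600.

48600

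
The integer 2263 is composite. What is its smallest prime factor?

2263 is odd.
Digit sum 13, not divisible by 3.
Ends in 3: not divisible by 5.
7: 2263 = 7·323 + 2
11: 2263 = 11·205 + 8
13: 2263 = 13·174 + 1
17: 2263 = 17·133 + 2
19: 2263 = 19·119 + 2
23: 2263 = 23·98 + 9
29: 2263 = 29·78 + 1
31: 2263 = 31·73

31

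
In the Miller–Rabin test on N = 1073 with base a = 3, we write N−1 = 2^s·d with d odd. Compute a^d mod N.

363

1073 − 1 = 1072 = 2^4 · 67, so d = 67.
3^1 ≡ 3 (mod 1073)
3^2 ≡ 3^2 = 9 ≡ 9 (mod 1073)
3^4 ≡ 9^2 = 81 ≡ 81 (mod 1073)
3^8 ≡ 81^2 = 6561 ≡ 123 (mod 1073)
3^16 ≡ 123^2 = 15129 ≡ 107 (mod 1073)
3^32 ≡ 107^2 = 11449 ≡ 719 (mod 1073)
3^64 ≡ 719^2 = 516961 ≡ 848 (mod 1073)
67 = 64 + 2 + 1 in binary powers of 2.
So 3^67 ≡ 848 · 9 · 3 ≡ 363 (mod 1073).
Squaring chain: 363 → 863 → 107 → 719; never reaches −1, so base 3 is a Miller–Rabin witness that 1073 is composite.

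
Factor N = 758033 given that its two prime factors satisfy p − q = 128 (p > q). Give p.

Since p = q + 128, we have 758033 = q(q + 128), so q² + 128q − 758033 = 0.
Discriminant: 128² + 4·758033 = 16384 + 3032132 = 3048516; √3048516 = 1746.
q = (−128 + 1746)/2 = 809, and p = q + 128 = 937.
Check: 809 · 937 = 758033.

937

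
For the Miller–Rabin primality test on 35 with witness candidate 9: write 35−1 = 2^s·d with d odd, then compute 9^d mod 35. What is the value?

4

35 − 1 = 34 = 2^1 · 17, so d = 17.
9^1 ≡ 9 (mod 35)
9^2 ≡ 9^2 = 81 ≡ 11 (mod 35)
9^4 ≡ 11^2 = 121 ≡ 16 (mod 35)
9^8 ≡ 16^2 = 256 ≡ 11 (mod 35)
9^16 ≡ 11^2 = 121 ≡ 16 (mod 35)
17 = 16 + 1 in binary powers of 2.
So 9^17 ≡ 16 · 9 ≡ 4 (mod 35).
Squaring chain: 4; never reaches −1, so base 9 is a Miller–Rabin witness that 35 is composite.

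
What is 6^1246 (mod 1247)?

6^1 ≡ 6 (mod 1247)
6^2 ≡ 6^2 = 36 ≡ 36 (mod 1247)
6^4 ≡ 36^2 = 1296 ≡ 49 (mod 1247)
6^8 ≡ 49^2 = 2401 ≡ 1154 (mod 1247)
6^16 ≡ 1154^2 = 1331716 ≡ 1167 (mod 1247)
6^32 ≡ 1167^2 = 1361889 ≡ 165 (mod 1247)
6^64 ≡ 165^2 = 27225 ≡ 1038 (mod 1247)
6^128 ≡ 1038^2 = 1077444 ≡ 36 (mod 1247)
6^256 ≡ 36^2 = 1296 ≡ 49 (mod 1247)
6^512 ≡ 49^2 = 2401 ≡ 1154 (mod 1247)
6^1024 ≡ 1154^2 = 1331716 ≡ 1167 (mod 1247)
1246 = 1024 + 128 + 64 + 16 + 8 + 4 + 2 in binary powers of 2.
So 6^1246 ≡ 1167 · 36 · 1038 · 1167 · 1154 · 49 · 36 ≡ 436 (mod 1247).
Since 436 ≠ 1, base 6 is a Fermat witness: 1247 is composite.

436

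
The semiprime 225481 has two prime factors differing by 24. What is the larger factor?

Since p = q + 24, we have 225481 = q(q + 24), so q² + 24q − 225481 = 0.
Discriminant: 24² + 4·225481 = 576 + 901924 = 902500; √902500 = 950.
q = (−24 + 950)/2 = 463, and p = q + 24 = 487.
Check: 463 · 487 = 225481.

487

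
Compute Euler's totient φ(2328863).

2273920

Factor: 2328863 = 89 · 137 · 191.
φ(2328863) = (89−1) · (137−1) · (191−1) = 88 · 136 · 190 = 2273920.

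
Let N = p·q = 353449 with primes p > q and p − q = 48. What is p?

619

Since p = q + 48, we have 353449 = q(q + 48), so q² + 48q − 353449 = 0.
Discriminant: 48² + 4·353449 = 2304 + 1413796 = 1416100; √1416100 = 1190.
q = (−48 + 1190)/2 = 571, and p = q + 48 = 619.
Check: 571 · 619 = 353449.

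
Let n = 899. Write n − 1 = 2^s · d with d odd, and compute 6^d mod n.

899 − 1 = 898 = 2^1 · 449, so d = 449.
6^1 ≡ 6 (mod 899)
6^2 ≡ 6^2 = 36 ≡ 36 (mod 899)
6^4 ≡ 36^2 = 1296 ≡ 397 (mod 899)
6^8 ≡ 397^2 = 157609 ≡ 284 (mod 899)
6^16 ≡ 284^2 = 80656 ≡ 645 (mod 899)
6^32 ≡ 645^2 = 416025 ≡ 687 (mod 899)
6^64 ≡ 687^2 = 471969 ≡ 893 (mod 899)
6^128 ≡ 893^2 = 797449 ≡ 36 (mod 899)
6^256 ≡ 36^2 = 1296 ≡ 397 (mod 899)
449 = 256 + 128 + 64 + 1 in binary powers of 2.
So 6^449 ≡ 397 · 36 · 893 · 6 ≡ 615 (mod 899).
Squaring chain: 615; never reaches −1, so base 6 is a Miller–Rabin witness that 899 is composite.

615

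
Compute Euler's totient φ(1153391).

Factor: 1153391 = 59 · 113 · 173.
φ(1153391) = (59−1) · (113−1) · (173−1) = 58 · 112 · 172 = 1117312.

1117312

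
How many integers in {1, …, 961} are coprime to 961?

930

Factor: 961 = 31^2.
φ(961) = 31^1·(31−1) = 930.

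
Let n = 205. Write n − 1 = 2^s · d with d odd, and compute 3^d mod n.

205 − 1 = 204 = 2^2 · 51, so d = 51.
3^1 ≡ 3 (mod 205)
3^2 ≡ 3^2 = 9 ≡ 9 (mod 205)
3^4 ≡ 9^2 = 81 ≡ 81 (mod 205)
3^8 ≡ 81^2 = 6561 ≡ 1 (mod 205)
3^16 ≡ 1^2 = 1 ≡ 1 (mod 205)
3^32 ≡ 1^2 = 1 ≡ 1 (mod 205)
51 = 32 + 16 + 2 + 1 in binary powers of 2.
So 3^51 ≡ 1 · 1 · 9 · 3 ≡ 27 (mod 205).
Squaring chain: 27 → 114; never reaches −1, so base 3 is a Miller–Rabin witness that 205 is composite.

27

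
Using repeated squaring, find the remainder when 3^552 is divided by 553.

3^1 ≡ 3 (mod 553)
3^2 ≡ 3^2 = 9 ≡ 9 (mod 553)
3^4 ≡ 9^2 = 81 ≡ 81 (mod 553)
3^8 ≡ 81^2 = 6561 ≡ 478 (mod 553)
3^16 ≡ 478^2 = 228484 ≡ 95 (mod 553)
3^32 ≡ 95^2 = 9025 ≡ 177 (mod 553)
3^64 ≡ 177^2 = 31329 ≡ 361 (mod 553)
3^128 ≡ 361^2 = 130321 ≡ 366 (mod 553)
3^256 ≡ 366^2 = 133956 ≡ 130 (mod 553)
3^512 ≡ 130^2 = 16900 ≡ 310 (mod 553)
552 = 512 + 32 + 8 in binary powers of 2.
So 3^552 ≡ 310 · 177 · 478 ≡ 176 (mod 553).
Since 176 ≠ 1, base 3 is a Fermat witness: 553 is composite.

176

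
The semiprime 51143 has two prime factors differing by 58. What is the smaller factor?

199

Since p = q + 58, we have 51143 = q(q + 58), so q² + 58q − 51143 = 0.
Discriminant: 58² + 4·51143 = 3364 + 204572 = 207936; √207936 = 456.
q = (−58 + 456)/2 = 199, and p = q + 58 = 257.
Check: 199 · 257 = 51143.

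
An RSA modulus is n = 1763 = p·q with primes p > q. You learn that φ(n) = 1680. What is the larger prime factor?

43

φ(n) = (p−1)(q−1) = n − (p+q) + 1, so p + q = 1763 − 1680 + 1 = 84.
p and q are the roots of t² − 84t + 1763 = 0.
Discriminant: 84² − 4·1763 = 7056 − 7052 = 4; √4 = 2.
q = (84 − 2)/2 = 41, p = (84 + 2)/2 = 43.
Check: 41 · 43 = 1763.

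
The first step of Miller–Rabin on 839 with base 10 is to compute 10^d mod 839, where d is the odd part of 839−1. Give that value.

839 − 1 = 838 = 2^1 · 419, so d = 419.
10^1 ≡ 10 (mod 839)
10^2 ≡ 10^2 = 100 ≡ 100 (mod 839)
10^4 ≡ 100^2 = 10000 ≡ 771 (mod 839)
10^8 ≡ 771^2 = 594441 ≡ 429 (mod 839)
10^16 ≡ 429^2 = 184041 ≡ 300 (mod 839)
10^32 ≡ 300^2 = 90000 ≡ 227 (mod 839)
10^64 ≡ 227^2 = 51529 ≡ 350 (mod 839)
10^128 ≡ 350^2 = 122500 ≡ 6 (mod 839)
10^256 ≡ 6^2 = 36 ≡ 36 (mod 839)
419 = 256 + 128 + 32 + 2 + 1 in binary powers of 2.
So 10^419 ≡ 36 · 6 · 227 · 100 · 10 ≡ 1 (mod 839).
Since 10^d ≡ 1 (mod 839), base 10 does not prove 839 composite.

1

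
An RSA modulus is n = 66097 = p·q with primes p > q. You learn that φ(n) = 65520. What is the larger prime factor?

φ(n) = (p−1)(q−1) = n − (p+q) + 1, so p + q = 66097 − 65520 + 1 = 578.
p and q are the roots of t² − 578t + 66097 = 0.
Discriminant: 578² − 4·66097 = 334084 − 264388 = 69696; √69696 = 264.
q = (578 − 264)/2 = 157, p = (578 + 264)/2 = 421.
Check: 157 · 421 = 66097.

421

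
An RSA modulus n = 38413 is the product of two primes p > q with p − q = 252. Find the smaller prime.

107

Since p = q + 252, we have 38413 = q(q + 252), so q² + 252q − 38413 = 0.
Discriminant: 252² + 4·38413 = 63504 + 153652 = 217156; √217156 = 466.
q = (−252 + 466)/2 = 107, and p = q + 252 = 359.
Check: 107 · 359 = 38413.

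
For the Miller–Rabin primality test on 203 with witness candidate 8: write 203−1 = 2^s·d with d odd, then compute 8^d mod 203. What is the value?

203 − 1 = 202 = 2^1 · 101, so d = 101.
8^1 ≡ 8 (mod 203)
8^2 ≡ 8^2 = 64 ≡ 64 (mod 203)
8^4 ≡ 64^2 = 4096 ≡ 36 (mod 203)
8^8 ≡ 36^2 = 1296 ≡ 78 (mod 203)
8^16 ≡ 78^2 = 6084 ≡ 197 (mod 203)
8^32 ≡ 197^2 = 38809 ≡ 36 (mod 203)
8^64 ≡ 36^2 = 1296 ≡ 78 (mod 203)
101 = 64 + 32 + 4 + 1 in binary powers of 2.
So 8^101 ≡ 78 · 36 · 36 · 8 ≡ 155 (mod 203).
Squaring chain: 155; never reaches −1, so base 8 is a Miller–Rabin witness that 203 is composite.

155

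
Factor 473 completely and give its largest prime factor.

43

473 = 11 · 43
43 is prime.
So 473 = 11 · 43; the largest prime factor is 43.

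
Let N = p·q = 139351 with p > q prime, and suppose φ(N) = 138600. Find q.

331

φ(n) = (p−1)(q−1) = n − (p+q) + 1, so p + q = 139351 − 138600 + 1 = 752.
p and q are the roots of t² − 752t + 139351 = 0.
Discriminant: 752² − 4·139351 = 565504 − 557404 = 8100; √8100 = 90.
q = (752 − 90)/2 = 331, p = (752 + 90)/2 = 421.
Check: 331 · 421 = 139351.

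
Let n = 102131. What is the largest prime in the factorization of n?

53

102131 = 41 · 2491
2491 = 47 · 53
53 is prime.
So 102131 = 41 · 47 · 53; the largest prime factor is 53.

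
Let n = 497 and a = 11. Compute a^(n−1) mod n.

11^1 ≡ 11 (mod 497)
11^2 ≡ 11^2 = 121 ≡ 121 (mod 497)
11^4 ≡ 121^2 = 14641 ≡ 228 (mod 497)
11^8 ≡ 228^2 = 51984 ≡ 296 (mod 497)
11^16 ≡ 296^2 = 87616 ≡ 144 (mod 497)
11^32 ≡ 144^2 = 20736 ≡ 359 (mod 497)
11^64 ≡ 359^2 = 128881 ≡ 158 (mod 497)
11^128 ≡ 158^2 = 24964 ≡ 114 (mod 497)
11^256 ≡ 114^2 = 12996 ≡ 74 (mod 497)
496 = 256 + 128 + 64 + 32 + 16 in binary powers of 2.
So 11^496 ≡ 74 · 114 · 158 · 359 · 144 ≡ 466 (mod 497).
Since 466 ≠ 1, base 11 is a Fermat witness: 497 is composite.

466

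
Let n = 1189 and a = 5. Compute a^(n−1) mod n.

674

5^1 ≡ 5 (mod 1189)
5^2 ≡ 5^2 = 25 ≡ 25 (mod 1189)
5^4 ≡ 25^2 = 625 ≡ 625 (mod 1189)
5^8 ≡ 625^2 = 390625 ≡ 633 (mod 1189)
5^16 ≡ 633^2 = 400689 ≡ 1185 (mod 1189)
5^32 ≡ 1185^2 = 1404225 ≡ 16 (mod 1189)
5^64 ≡ 16^2 = 256 ≡ 256 (mod 1189)
5^128 ≡ 256^2 = 65536 ≡ 141 (mod 1189)
5^256 ≡ 141^2 = 19881 ≡ 857 (mod 1189)
5^512 ≡ 857^2 = 734449 ≡ 836 (mod 1189)
5^1024 ≡ 836^2 = 698896 ≡ 953 (mod 1189)
1188 = 1024 + 128 + 32 + 4 in binary powers of 2.
So 5^1188 ≡ 953 · 141 · 16 · 625 ≡ 674 (mod 1189).
Since 674 ≠ 1, base 5 is a Fermat witness: 1189 is composite.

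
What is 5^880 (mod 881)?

1

5^1 ≡ 5 (mod 881)
5^2 ≡ 5^2 = 25 ≡ 25 (mod 881)
5^4 ≡ 25^2 = 625 ≡ 625 (mod 881)
5^8 ≡ 625^2 = 390625 ≡ 342 (mod 881)
5^16 ≡ 342^2 = 116964 ≡ 672 (mod 881)
5^32 ≡ 672^2 = 451584 ≡ 512 (mod 881)
5^64 ≡ 512^2 = 262144 ≡ 487 (mod 881)
5^128 ≡ 487^2 = 237169 ≡ 180 (mod 881)
5^256 ≡ 180^2 = 32400 ≡ 684 (mod 881)
5^512 ≡ 684^2 = 467856 ≡ 45 (mod 881)
880 = 512 + 256 + 64 + 32 + 16 in binary powers of 2.
So 5^880 ≡ 45 · 684 · 487 · 512 · 672 ≡ 1 (mod 881).
Since the result is 1, base 5 gives no evidence that 881 is composite.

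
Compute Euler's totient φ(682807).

Factor: 682807 = 59 · 71 · 163.
φ(682807) = (59−1) · (71−1) · (163−1) = 58 · 70 · 162 = 657720.

657720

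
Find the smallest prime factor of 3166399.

79

3166399 is odd.
Digit sum 37, not divisible by 3.
Ends in 9: not divisible by 5.
7: 3166399 = 7·452342 + 5
11: 3166399 = 11·287854 + 5
13: 3166399 = 13·243569 + 2
17: 3166399 = 17·186258 + 13
19: 3166399 = 19·166652 + 11
23: 3166399 = 23·137669 + 12
29: 3166399 = 29·109186 + 5
31: 3166399 = 31·102141 + 28
37: 3166399 = 37·85578 + 13
41: 3166399 = 41·77229 + 10
43: 3166399 = 43·73637 + 8
47: 3166399 = 47·67370 + 9
53: 3166399 = 53·59743 + 20
59: 3166399 = 59·53667 + 46
61: 3166399 = 61·51908 + 11
67: 3166399 = 67·47259 + 46
71: 3166399 = 71·44597 + 12
73: 3166399 = 73·43375 + 24
79: 3166399 = 79·40081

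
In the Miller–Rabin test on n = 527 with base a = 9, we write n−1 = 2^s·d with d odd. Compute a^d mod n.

527 − 1 = 526 = 2^1 · 263, so d = 263.
9^1 ≡ 9 (mod 527)
9^2 ≡ 9^2 = 81 ≡ 81 (mod 527)
9^4 ≡ 81^2 = 6561 ≡ 237 (mod 527)
9^8 ≡ 237^2 = 56169 ≡ 307 (mod 527)
9^16 ≡ 307^2 = 94249 ≡ 443 (mod 527)
9^32 ≡ 443^2 = 196249 ≡ 205 (mod 527)
9^64 ≡ 205^2 = 42025 ≡ 392 (mod 527)
9^128 ≡ 392^2 = 153664 ≡ 307 (mod 527)
9^256 ≡ 307^2 = 94249 ≡ 443 (mod 527)
263 = 256 + 4 + 2 + 1 in binary powers of 2.
So 9^263 ≡ 443 · 237 · 81 · 9 ≡ 121 (mod 527).
Squaring chain: 121; never reaches −1, so base 9 is a Miller–Rabin witness that 527 is composite.

121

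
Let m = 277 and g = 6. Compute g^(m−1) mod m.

6^1 ≡ 6 (mod 277)
6^2 ≡ 6^2 = 36 ≡ 36 (mod 277)
6^4 ≡ 36^2 = 1296 ≡ 188 (mod 277)
6^8 ≡ 188^2 = 35344 ≡ 165 (mod 277)
6^16 ≡ 165^2 = 27225 ≡ 79 (mod 277)
6^32 ≡ 79^2 = 6241 ≡ 147 (mod 277)
6^64 ≡ 147^2 = 21609 ≡ 3 (mod 277)
6^128 ≡ 3^2 = 9 ≡ 9 (mod 277)
6^256 ≡ 9^2 = 81 ≡ 81 (mod 277)
276 = 256 + 16 + 4 in binary powers of 2.
So 6^276 ≡ 81 · 79 · 188 ≡ 1 (mod 277).
Since the result is 1, base 6 gives no evidence that 277 is composite.

1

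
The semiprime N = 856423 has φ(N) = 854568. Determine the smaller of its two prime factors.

859

φ(n) = (p−1)(q−1) = n − (p+q) + 1, so p + q = 856423 − 854568 + 1 = 1856.
p and q are the roots of t² − 1856t + 856423 = 0.
Discriminant: 1856² − 4·856423 = 3444736 − 3425692 = 19044; √19044 = 138.
q = (1856 − 138)/2 = 859, p = (1856 + 138)/2 = 997.
Check: 859 · 997 = 856423.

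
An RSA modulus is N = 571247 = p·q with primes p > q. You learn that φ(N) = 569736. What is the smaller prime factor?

φ(n) = (p−1)(q−1) = n − (p+q) + 1, so p + q = 571247 − 569736 + 1 = 1512.
p and q are the roots of t² − 1512t + 571247 = 0.
Discriminant: 1512² − 4·571247 = 2286144 − 2284988 = 1156; √1156 = 34.
q = (1512 − 34)/2 = 739, p = (1512 + 34)/2 = 773.
Check: 739 · 773 = 571247.

739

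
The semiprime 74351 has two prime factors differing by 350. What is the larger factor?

499

Since p = q + 350, we have 74351 = q(q + 350), so q² + 350q − 74351 = 0.
Discriminant: 350² + 4·74351 = 122500 + 297404 = 419904; √419904 = 648.
q = (−350 + 648)/2 = 149, and p = q + 350 = 499.
Check: 149 · 499 = 74351.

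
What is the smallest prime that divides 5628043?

61

5628043 is odd.
Digit sum 28, not divisible by 3.
Ends in 3: not divisible by 5.
7: 5628043 = 7·804006 + 1
11: 5628043 = 11·511640 + 3
13: 5628043 = 13·432926 + 5
17: 5628043 = 17·331061 + 6
19: 5628043 = 19·296212 + 15
23: 5628043 = 23·244697 + 12
29: 5628043 = 29·194070 + 13
31: 5628043 = 31·181549 + 24
37: 5628043 = 37·152109 + 10
41: 5628043 = 41·137269 + 14
43: 5628043 = 43·130884 + 31
47: 5628043 = 47·119745 + 28
53: 5628043 = 53·106189 + 26
59: 5628043 = 59·95390 + 33
61: 5628043 = 61·92263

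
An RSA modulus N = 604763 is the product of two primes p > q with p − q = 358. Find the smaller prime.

619

Since p = q + 358, we have 604763 = q(q + 358), so q² + 358q − 604763 = 0.
Discriminant: 358² + 4·604763 = 128164 + 2419052 = 2547216; √2547216 = 1596.
q = (−358 + 1596)/2 = 619, and p = q + 358 = 977.
Check: 619 · 977 = 604763.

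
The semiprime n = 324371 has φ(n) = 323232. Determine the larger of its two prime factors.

593

φ(n) = (p−1)(q−1) = n − (p+q) + 1, so p + q = 324371 − 323232 + 1 = 1140.
p and q are the roots of t² − 1140t + 324371 = 0.
Discriminant: 1140² − 4·324371 = 1299600 − 1297484 = 2116; √2116 = 46.
q = (1140 − 46)/2 = 547, p = (1140 + 46)/2 = 593.
Check: 547 · 593 = 324371.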